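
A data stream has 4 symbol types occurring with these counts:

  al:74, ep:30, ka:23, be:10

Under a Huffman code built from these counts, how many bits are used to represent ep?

2

Build the tree from the bottom:
merge be(10) and ka(23): 33
merge ep(30) and 33: 63
merge 63 and al(74): 137
ep's leaf is at depth 2, giving a 2-bit codeword.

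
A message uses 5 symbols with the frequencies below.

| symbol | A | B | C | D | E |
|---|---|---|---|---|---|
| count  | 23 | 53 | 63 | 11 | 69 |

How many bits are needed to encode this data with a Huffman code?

472

Greedily combine the two least-frequent nodes:
merge D(11) and A(23): 34
merge 34 and B(53): 87
merge C(63) and E(69): 132
merge 87 and 132: 219
Each symbol's bit-cost is frequency × depth; summing gives 472 bits (equivalently 34 + 87 + 132 + 219).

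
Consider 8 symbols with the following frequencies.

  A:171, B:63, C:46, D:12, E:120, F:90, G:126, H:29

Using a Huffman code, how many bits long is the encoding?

Build the Huffman tree bottom-up:
merge D(12) and H(29): 41
merge 41 and C(46): 87
merge B(63) and 87: 150
merge F(90) and E(120): 210
merge G(126) and 150: 276
merge A(171) and 210: 381
merge 276 and 381: 657
Each symbol's bit-cost is frequency × depth; summing gives 1802 bits (equivalently 41 + 87 + 150 + 210 + 276 + 381 + 657).

1802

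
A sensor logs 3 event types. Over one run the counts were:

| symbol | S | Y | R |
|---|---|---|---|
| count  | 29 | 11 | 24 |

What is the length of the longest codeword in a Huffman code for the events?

2

Merge the two lowest-weight nodes at each step:
Y(11) + R(24) → 35
S(29) + 35 → 64
Maximum depth reached is 2.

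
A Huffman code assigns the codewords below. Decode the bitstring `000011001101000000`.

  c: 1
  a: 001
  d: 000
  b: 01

dbcacbdd

Read left to right; each codeword is recognised as soon as it completes (prefix code):
  000→d | 01→b | 1→c | 001→a | 1→c | 01→b | 000→d | 000→d
Decoded message: dbcacbdd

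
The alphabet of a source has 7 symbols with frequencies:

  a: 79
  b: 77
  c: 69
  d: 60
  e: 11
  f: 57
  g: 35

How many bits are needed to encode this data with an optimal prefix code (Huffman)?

Build the Huffman tree bottom-up:
merge e(11) and g(35): 46
merge 46 and f(57): 103
merge d(60) and c(69): 129
merge b(77) and a(79): 156
merge 103 and 129: 232
merge 156 and 232: 388
The encoded length is the sum of every internal node's weight: 46 + 103 + 129 + 156 + 232 + 388 = 1054 bits.

1054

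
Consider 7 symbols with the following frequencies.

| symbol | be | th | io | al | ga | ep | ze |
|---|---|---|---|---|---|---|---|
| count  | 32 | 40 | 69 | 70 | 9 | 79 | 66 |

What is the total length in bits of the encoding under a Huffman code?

987

Merge the two smallest weights repeatedly:
combine ga(9), be(32) → 41
combine th(40), 41 → 81
combine ze(66), io(69) → 135
combine al(70), ep(79) → 149
combine 81, 135 → 216
combine 149, 216 → 365
Total encoded bits = sum of merged weights = 41 + 81 + 135 + 149 + 216 + 365 = 987.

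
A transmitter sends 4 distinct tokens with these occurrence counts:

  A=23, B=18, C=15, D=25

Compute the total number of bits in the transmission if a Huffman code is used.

162

Build the Huffman tree bottom-up:
C(15) + B(18) → 33
A(23) + D(25) → 48
33 + 48 → 81
Each symbol's bit-cost is frequency × depth; summing gives 162 bits (equivalently 33 + 48 + 81).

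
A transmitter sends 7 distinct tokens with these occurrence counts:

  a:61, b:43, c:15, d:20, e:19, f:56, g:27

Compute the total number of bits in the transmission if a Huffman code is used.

Greedily combine the two least-frequent nodes:
combine c(15), e(19) → 34
combine d(20), g(27) → 47
combine 34, b(43) → 77
combine 47, f(56) → 103
combine a(61), 77 → 138
combine 103, 138 → 241
Total encoded bits = sum of merged weights = 34 + 47 + 77 + 103 + 138 + 241 = 640.

640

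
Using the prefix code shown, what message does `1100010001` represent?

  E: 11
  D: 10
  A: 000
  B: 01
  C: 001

Read left to right; each codeword is recognised as soon as it completes (prefix code):
  11→E | 000→A | 10→D | 001→C
Decoded message: EADC

EADC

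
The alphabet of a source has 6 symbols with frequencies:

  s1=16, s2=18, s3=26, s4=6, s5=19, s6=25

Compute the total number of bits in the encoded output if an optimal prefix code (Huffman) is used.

Merge the two smallest weights repeatedly:
merge s4(6) and s1(16): 22
merge s2(18) and s5(19): 37
merge 22 and s6(25): 47
merge s3(26) and 37: 63
merge 47 and 63: 110
The encoded length is the sum of every internal node's weight: 22 + 37 + 47 + 63 + 110 = 279 bits.

279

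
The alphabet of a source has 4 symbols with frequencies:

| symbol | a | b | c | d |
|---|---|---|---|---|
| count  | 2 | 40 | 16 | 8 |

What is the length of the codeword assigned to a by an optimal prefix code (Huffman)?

Repeatedly merge the two smallest:
combine a(2), d(8) → 10
combine 10, c(16) → 26
combine 26, b(40) → 66
a's leaf is at depth 3, giving a 3-bit codeword.

3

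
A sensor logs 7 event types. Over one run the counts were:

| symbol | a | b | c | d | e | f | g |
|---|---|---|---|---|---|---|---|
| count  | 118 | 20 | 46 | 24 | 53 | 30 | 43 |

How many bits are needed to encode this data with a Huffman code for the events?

Build the Huffman tree bottom-up:
merge b(20) and d(24): 44
merge f(30) and g(43): 73
merge 44 and c(46): 90
merge e(53) and 73: 126
merge 90 and a(118): 208
merge 126 and 208: 334
The encoded length is the sum of every internal node's weight: 44 + 73 + 90 + 126 + 208 + 334 = 875 bits.

875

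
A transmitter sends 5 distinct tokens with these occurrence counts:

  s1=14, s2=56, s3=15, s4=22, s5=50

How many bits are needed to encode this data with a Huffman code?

338

Build the Huffman tree bottom-up:
s1(14) + s3(15) → 29
s4(22) + 29 → 51
s5(50) + 51 → 101
s2(56) + 101 → 157
Each symbol's bit-cost is frequency × depth; summing gives 338 bits (equivalently 29 + 51 + 101 + 157).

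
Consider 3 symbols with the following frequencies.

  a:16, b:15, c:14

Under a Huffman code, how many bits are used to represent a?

1

Build the tree from the bottom:
merge c(14) and b(15): 29
merge a(16) and 29: 45
a sits one level below the root: a 1-bit codeword.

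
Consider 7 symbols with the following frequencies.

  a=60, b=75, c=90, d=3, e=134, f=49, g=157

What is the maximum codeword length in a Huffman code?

4

Merge the two lowest-weight nodes at each step:
d(3) + f(49) → 52
52 + a(60) → 112
b(75) + c(90) → 165
112 + e(134) → 246
g(157) + 165 → 322
246 + 322 → 568
Maximum depth reached is 4.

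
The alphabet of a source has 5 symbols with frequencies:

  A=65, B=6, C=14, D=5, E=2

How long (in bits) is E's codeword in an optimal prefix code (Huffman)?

Repeatedly merge the two smallest:
merge E(2) and D(5): 7
merge B(6) and 7: 13
merge 13 and C(14): 27
merge 27 and A(65): 92
E sits 4 levels below the root, so its codeword is 4 bits.

4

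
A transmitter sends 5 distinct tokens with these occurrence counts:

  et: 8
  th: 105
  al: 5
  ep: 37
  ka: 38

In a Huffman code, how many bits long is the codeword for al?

Huffman merges, smallest pair first:
al(5) + et(8) → 13
13 + ep(37) → 50
ka(38) + 50 → 88
88 + th(105) → 193
al's leaf is at depth 4, giving a 4-bit codeword.

4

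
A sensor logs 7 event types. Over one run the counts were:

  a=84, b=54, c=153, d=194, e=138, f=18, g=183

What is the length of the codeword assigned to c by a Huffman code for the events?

3

Huffman merges, smallest pair first:
f(18) + b(54) → 72
72 + a(84) → 156
e(138) + c(153) → 291
156 + g(183) → 339
d(194) + 291 → 485
339 + 485 → 824
The subtree containing c is merged 3 times, so code length = 3.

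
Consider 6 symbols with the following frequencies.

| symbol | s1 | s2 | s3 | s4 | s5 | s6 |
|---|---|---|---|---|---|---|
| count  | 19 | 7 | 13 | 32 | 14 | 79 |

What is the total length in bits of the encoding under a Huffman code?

Greedily combine the two least-frequent nodes:
merge s2(7) and s3(13): 20
merge s5(14) and s1(19): 33
merge 20 and s4(32): 52
merge 33 and 52: 85
merge s6(79) and 85: 164
Total encoded bits = sum of merged weights = 20 + 33 + 52 + 85 + 164 = 354.

354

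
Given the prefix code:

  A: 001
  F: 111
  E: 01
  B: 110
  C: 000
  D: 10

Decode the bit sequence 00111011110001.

ABFDA

Read left to right; each codeword is recognised as soon as it completes (prefix code):
  001→A | 110→B | 111→F | 10→D | 001→A
Decoded message: ABFDA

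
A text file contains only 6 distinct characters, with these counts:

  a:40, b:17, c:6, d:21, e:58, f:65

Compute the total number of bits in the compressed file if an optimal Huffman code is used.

481

Merge the two smallest weights repeatedly:
combine c(6), b(17) → 23
combine d(21), 23 → 44
combine a(40), 44 → 84
combine e(58), f(65) → 123
combine 84, 123 → 207
Each symbol's bit-cost is frequency × depth; summing gives 481 bits (equivalently 23 + 44 + 84 + 123 + 207).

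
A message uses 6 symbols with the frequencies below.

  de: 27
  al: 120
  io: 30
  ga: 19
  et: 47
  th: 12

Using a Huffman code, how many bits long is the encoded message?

556

Build the Huffman tree bottom-up:
th(12) + ga(19) → 31
de(27) + io(30) → 57
31 + et(47) → 78
57 + 78 → 135
al(120) + 135 → 255
Each symbol's bit-cost is frequency × depth; summing gives 556 bits (equivalently 31 + 57 + 78 + 135 + 255).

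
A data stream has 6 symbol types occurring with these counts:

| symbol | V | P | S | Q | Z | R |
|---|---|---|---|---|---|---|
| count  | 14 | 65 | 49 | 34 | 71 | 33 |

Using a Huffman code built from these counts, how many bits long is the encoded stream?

Greedily combine the two least-frequent nodes:
merge V(14) and R(33): 47
merge Q(34) and 47: 81
merge S(49) and P(65): 114
merge Z(71) and 81: 152
merge 114 and 152: 266
The encoded length is the sum of every internal node's weight: 47 + 81 + 114 + 152 + 266 = 660 bits.

660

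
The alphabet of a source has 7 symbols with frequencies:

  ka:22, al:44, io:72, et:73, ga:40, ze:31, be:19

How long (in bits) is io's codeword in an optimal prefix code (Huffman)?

Repeatedly merge the two smallest:
combine be(19), ka(22) → 41
combine ze(31), ga(40) → 71
combine 41, al(44) → 85
combine 71, io(72) → 143
combine et(73), 85 → 158
combine 143, 158 → 301
io sits 2 levels below the root, so its codeword is 2 bits.

2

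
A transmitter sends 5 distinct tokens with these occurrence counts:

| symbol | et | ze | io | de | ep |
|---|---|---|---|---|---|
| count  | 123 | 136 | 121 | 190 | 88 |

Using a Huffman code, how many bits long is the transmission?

1525

Build the Huffman tree bottom-up:
combine ep(88), io(121) → 209
combine et(123), ze(136) → 259
combine de(190), 209 → 399
combine 259, 399 → 658
The encoded length is the sum of every internal node's weight: 209 + 259 + 399 + 658 = 1525 bits.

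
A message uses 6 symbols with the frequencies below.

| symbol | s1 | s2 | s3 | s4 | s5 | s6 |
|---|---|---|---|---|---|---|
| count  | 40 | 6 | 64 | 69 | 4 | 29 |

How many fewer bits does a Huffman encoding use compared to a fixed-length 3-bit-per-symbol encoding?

Fixed-length: 3 bits × 212 symbols = 636 bits.
Huffman merges:
merge s5(4) and s2(6): 10
merge 10 and s6(29): 39
merge 39 and s1(40): 79
merge s3(64) and s4(69): 133
merge 79 and 133: 212
Huffman total = 10 + 39 + 79 + 133 + 212 = 473 bits.
Saving = 636 − 473 = 163 bits.

163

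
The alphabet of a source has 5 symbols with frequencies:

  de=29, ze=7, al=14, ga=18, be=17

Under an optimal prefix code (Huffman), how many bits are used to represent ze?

Huffman merges, smallest pair first:
combine ze(7), al(14) → 21
combine be(17), ga(18) → 35
combine 21, de(29) → 50
combine 35, 50 → 85
ze's leaf is at depth 3, giving a 3-bit codeword.

3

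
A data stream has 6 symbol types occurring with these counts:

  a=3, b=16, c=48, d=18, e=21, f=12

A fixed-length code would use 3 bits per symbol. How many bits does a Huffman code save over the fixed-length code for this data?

81

Fixed-length: 3 bits × 118 symbols = 354 bits.
Huffman merges:
merge a(3) and f(12): 15
merge 15 and b(16): 31
merge d(18) and e(21): 39
merge 31 and 39: 70
merge c(48) and 70: 118
Huffman total = 15 + 31 + 39 + 70 + 118 = 273 bits.
Saving = 354 − 273 = 81 bits.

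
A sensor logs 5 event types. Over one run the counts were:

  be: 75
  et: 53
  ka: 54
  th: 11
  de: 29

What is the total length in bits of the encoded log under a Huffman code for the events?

484

Merge the two smallest weights repeatedly:
combine th(11), de(29) → 40
combine 40, et(53) → 93
combine ka(54), be(75) → 129
combine 93, 129 → 222
The encoded length is the sum of every internal node's weight: 40 + 93 + 129 + 222 = 484 bits.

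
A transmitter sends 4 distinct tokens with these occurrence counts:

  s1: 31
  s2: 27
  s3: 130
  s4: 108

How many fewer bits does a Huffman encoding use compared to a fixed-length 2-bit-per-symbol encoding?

72

Fixed-length: 2 bits × 296 symbols = 592 bits.
Huffman merges:
combine s2(27), s1(31) → 58
combine 58, s4(108) → 166
combine s3(130), 166 → 296
Huffman total = 58 + 166 + 296 = 520 bits.
Saving = 592 − 520 = 72 bits.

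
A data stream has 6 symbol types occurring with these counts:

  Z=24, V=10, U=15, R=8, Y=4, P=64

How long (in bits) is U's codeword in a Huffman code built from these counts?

3

Huffman merges, smallest pair first:
Y(4) + R(8) → 12
V(10) + 12 → 22
U(15) + 22 → 37
Z(24) + 37 → 61
61 + P(64) → 125
U sits 3 levels below the root, so its codeword is 3 bits.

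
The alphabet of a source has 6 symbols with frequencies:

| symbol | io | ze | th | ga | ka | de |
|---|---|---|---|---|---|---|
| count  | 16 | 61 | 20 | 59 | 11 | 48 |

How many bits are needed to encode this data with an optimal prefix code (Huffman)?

Merge the two smallest weights repeatedly:
ka(11) + io(16) → 27
th(20) + 27 → 47
47 + de(48) → 95
ga(59) + ze(61) → 120
95 + 120 → 215
The encoded length is the sum of every internal node's weight: 27 + 47 + 95 + 120 + 215 = 504 bits.

504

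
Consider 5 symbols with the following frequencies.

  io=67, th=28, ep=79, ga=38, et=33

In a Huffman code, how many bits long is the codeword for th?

3

Build the tree from the bottom:
th(28) + et(33) → 61
ga(38) + 61 → 99
io(67) + ep(79) → 146
99 + 146 → 245
th's leaf is at depth 3, giving a 3-bit codeword.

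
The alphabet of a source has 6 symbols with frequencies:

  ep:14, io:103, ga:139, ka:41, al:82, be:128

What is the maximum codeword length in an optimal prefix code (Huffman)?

Merge the two lowest-weight nodes at each step:
combine ep(14), ka(41) → 55
combine 55, al(82) → 137
combine io(103), be(128) → 231
combine 137, ga(139) → 276
combine 231, 276 → 507
Maximum depth reached is 4.

4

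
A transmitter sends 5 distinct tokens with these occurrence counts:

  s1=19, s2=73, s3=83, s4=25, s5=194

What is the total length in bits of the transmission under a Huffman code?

Greedily combine the two least-frequent nodes:
s1(19) + s4(25) → 44
44 + s2(73) → 117
s3(83) + 117 → 200
s5(194) + 200 → 394
Each symbol's bit-cost is frequency × depth; summing gives 755 bits (equivalently 44 + 117 + 200 + 394).

755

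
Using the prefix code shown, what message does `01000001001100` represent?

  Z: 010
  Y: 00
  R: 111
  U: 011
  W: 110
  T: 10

Read left to right; each codeword is recognised as soon as it completes (prefix code):
  010→Z | 00→Y | 00→Y | 10→T | 011→U | 00→Y
Decoded message: ZYYTUY

ZYYTUY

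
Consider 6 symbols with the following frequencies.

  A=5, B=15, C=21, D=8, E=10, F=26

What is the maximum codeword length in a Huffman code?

4

Merge the two lowest-weight nodes at each step:
combine A(5), D(8) → 13
combine E(10), 13 → 23
combine B(15), C(21) → 36
combine 23, F(26) → 49
combine 36, 49 → 85
The first pair merged (A, D) ends up deepest, at depth 4.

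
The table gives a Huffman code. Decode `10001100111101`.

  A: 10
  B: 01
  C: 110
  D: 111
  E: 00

AECBDB

Read left to right; each codeword is recognised as soon as it completes (prefix code):
  10→A | 00→E | 110→C | 01→B | 111→D | 01→B
Decoded message: AECBDB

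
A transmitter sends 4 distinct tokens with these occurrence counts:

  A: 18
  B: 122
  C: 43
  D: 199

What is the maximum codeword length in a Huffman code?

Merge the two lowest-weight nodes at each step:
A(18) + C(43) → 61
61 + B(122) → 183
183 + D(199) → 382
Maximum depth reached is 3.

3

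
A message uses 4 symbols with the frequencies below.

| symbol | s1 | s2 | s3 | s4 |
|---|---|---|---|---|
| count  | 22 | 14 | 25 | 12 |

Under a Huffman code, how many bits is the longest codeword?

Merge the two lowest-weight nodes at each step:
merge s4(12) and s2(14): 26
merge s1(22) and s3(25): 47
merge 26 and 47: 73
Maximum depth reached is 2.

2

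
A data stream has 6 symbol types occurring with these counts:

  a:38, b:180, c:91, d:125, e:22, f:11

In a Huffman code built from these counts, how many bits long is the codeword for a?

Repeatedly merge the two smallest:
merge f(11) and e(22): 33
merge 33 and a(38): 71
merge 71 and c(91): 162
merge d(125) and 162: 287
merge b(180) and 287: 467
a sits 4 levels below the root, so its codeword is 4 bits.

4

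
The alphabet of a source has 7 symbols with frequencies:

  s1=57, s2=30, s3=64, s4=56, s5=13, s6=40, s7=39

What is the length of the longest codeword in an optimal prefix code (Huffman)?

4

Merge the two lowest-weight nodes at each step:
s5(13) + s2(30) → 43
s7(39) + s6(40) → 79
43 + s4(56) → 99
s1(57) + s3(64) → 121
79 + 99 → 178
121 + 178 → 299
Maximum depth reached is 4.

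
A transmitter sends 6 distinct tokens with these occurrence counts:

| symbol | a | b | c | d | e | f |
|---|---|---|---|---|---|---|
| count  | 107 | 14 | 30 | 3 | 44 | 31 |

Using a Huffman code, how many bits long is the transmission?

490

Merge the two smallest weights repeatedly:
combine d(3), b(14) → 17
combine 17, c(30) → 47
combine f(31), e(44) → 75
combine 47, 75 → 122
combine a(107), 122 → 229
The encoded length is the sum of every internal node's weight: 17 + 47 + 75 + 122 + 229 = 490 bits.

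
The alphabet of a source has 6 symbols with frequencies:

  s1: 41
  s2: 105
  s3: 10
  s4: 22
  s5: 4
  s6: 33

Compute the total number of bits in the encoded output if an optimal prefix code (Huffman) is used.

444

Build the Huffman tree bottom-up:
merge s5(4) and s3(10): 14
merge 14 and s4(22): 36
merge s6(33) and 36: 69
merge s1(41) and 69: 110
merge s2(105) and 110: 215
Total encoded bits = sum of merged weights = 14 + 36 + 69 + 110 + 215 = 444.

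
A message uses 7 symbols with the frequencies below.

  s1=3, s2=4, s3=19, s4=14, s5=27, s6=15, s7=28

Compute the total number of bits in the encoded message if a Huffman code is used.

282

Merge the two smallest weights repeatedly:
merge s1(3) and s2(4): 7
merge 7 and s4(14): 21
merge s6(15) and s3(19): 34
merge 21 and s5(27): 48
merge s7(28) and 34: 62
merge 48 and 62: 110
The encoded length is the sum of every internal node's weight: 7 + 21 + 34 + 48 + 62 + 110 = 282 bits.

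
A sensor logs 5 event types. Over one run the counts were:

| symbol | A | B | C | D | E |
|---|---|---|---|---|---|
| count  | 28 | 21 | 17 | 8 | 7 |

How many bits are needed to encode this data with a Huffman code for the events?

Build the Huffman tree bottom-up:
E(7) + D(8) → 15
15 + C(17) → 32
B(21) + A(28) → 49
32 + 49 → 81
Each symbol's bit-cost is frequency × depth; summing gives 177 bits (equivalently 15 + 32 + 49 + 81).

177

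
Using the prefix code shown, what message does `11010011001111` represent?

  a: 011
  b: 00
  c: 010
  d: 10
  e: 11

ecabee

Read left to right; each codeword is recognised as soon as it completes (prefix code):
  11→e | 010→c | 011→a | 00→b | 11→e | 11→e
Decoded message: ecabee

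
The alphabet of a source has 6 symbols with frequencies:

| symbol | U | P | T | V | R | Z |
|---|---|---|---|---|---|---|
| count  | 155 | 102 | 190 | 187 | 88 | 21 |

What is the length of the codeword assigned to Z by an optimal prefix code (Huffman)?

Huffman merges, smallest pair first:
combine Z(21), R(88) → 109
combine P(102), 109 → 211
combine U(155), V(187) → 342
combine T(190), 211 → 401
combine 342, 401 → 743
The subtree containing Z is merged 4 times, so code length = 4.

4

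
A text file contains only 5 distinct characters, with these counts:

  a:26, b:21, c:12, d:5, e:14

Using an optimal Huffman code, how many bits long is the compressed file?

173

Build the Huffman tree bottom-up:
d(5) + c(12) → 17
e(14) + 17 → 31
b(21) + a(26) → 47
31 + 47 → 78
The encoded length is the sum of every internal node's weight: 17 + 31 + 47 + 78 = 173 bits.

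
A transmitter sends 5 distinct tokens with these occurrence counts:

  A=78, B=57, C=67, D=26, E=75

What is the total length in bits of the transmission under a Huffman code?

689

Merge the two smallest weights repeatedly:
D(26) + B(57) → 83
C(67) + E(75) → 142
A(78) + 83 → 161
142 + 161 → 303
The encoded length is the sum of every internal node's weight: 83 + 142 + 161 + 303 = 689 bits.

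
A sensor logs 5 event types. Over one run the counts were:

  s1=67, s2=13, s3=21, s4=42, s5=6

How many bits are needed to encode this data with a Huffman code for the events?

Build the Huffman tree bottom-up:
combine s5(6), s2(13) → 19
combine 19, s3(21) → 40
combine 40, s4(42) → 82
combine s1(67), 82 → 149
Total encoded bits = sum of merged weights = 19 + 40 + 82 + 149 = 290.

290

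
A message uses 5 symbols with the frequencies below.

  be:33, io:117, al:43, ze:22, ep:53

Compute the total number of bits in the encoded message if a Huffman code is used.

570

Merge the two smallest weights repeatedly:
ze(22) + be(33) → 55
al(43) + ep(53) → 96
55 + 96 → 151
io(117) + 151 → 268
Each symbol's bit-cost is frequency × depth; summing gives 570 bits (equivalently 55 + 96 + 151 + 268).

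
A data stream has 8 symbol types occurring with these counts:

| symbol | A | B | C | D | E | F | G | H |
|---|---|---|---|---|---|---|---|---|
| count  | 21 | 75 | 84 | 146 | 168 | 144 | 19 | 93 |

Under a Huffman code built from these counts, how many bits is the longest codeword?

5

Merge the two lowest-weight nodes at each step:
combine G(19), A(21) → 40
combine 40, B(75) → 115
combine C(84), H(93) → 177
combine 115, F(144) → 259
combine D(146), E(168) → 314
combine 177, 259 → 436
combine 314, 436 → 750
The first pair merged (G, A) ends up deepest, at depth 5.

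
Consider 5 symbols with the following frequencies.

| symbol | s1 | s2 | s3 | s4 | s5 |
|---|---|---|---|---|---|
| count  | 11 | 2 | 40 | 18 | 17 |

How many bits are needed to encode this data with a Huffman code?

Merge the two smallest weights repeatedly:
merge s2(2) and s1(11): 13
merge 13 and s5(17): 30
merge s4(18) and 30: 48
merge s3(40) and 48: 88
Each symbol's bit-cost is frequency × depth; summing gives 179 bits (equivalently 13 + 30 + 48 + 88).

179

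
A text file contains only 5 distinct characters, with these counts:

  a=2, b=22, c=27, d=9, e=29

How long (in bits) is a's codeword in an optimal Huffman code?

3

Build the tree from the bottom:
combine a(2), d(9) → 11
combine 11, b(22) → 33
combine c(27), e(29) → 56
combine 33, 56 → 89
a sits 3 levels below the root, so its codeword is 3 bits.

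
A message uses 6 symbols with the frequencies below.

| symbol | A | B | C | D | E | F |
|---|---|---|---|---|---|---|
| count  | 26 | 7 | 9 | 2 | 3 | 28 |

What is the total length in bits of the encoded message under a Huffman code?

Merge the two smallest weights repeatedly:
D(2) + E(3) → 5
5 + B(7) → 12
C(9) + 12 → 21
21 + A(26) → 47
F(28) + 47 → 75
Each symbol's bit-cost is frequency × depth; summing gives 160 bits (equivalently 5 + 12 + 21 + 47 + 75).

160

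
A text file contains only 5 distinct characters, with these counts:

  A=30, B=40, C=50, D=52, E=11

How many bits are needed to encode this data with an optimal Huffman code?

Build the Huffman tree bottom-up:
merge E(11) and A(30): 41
merge B(40) and 41: 81
merge C(50) and D(52): 102
merge 81 and 102: 183
Each symbol's bit-cost is frequency × depth; summing gives 407 bits (equivalently 41 + 81 + 102 + 183).

407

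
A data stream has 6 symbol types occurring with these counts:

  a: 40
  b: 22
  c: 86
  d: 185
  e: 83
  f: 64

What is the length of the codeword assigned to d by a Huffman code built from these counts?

1

Repeatedly merge the two smallest:
b(22) + a(40) → 62
62 + f(64) → 126
e(83) + c(86) → 169
126 + 169 → 295
d(185) + 295 → 480
d is merged only at the final step, so code length = 1.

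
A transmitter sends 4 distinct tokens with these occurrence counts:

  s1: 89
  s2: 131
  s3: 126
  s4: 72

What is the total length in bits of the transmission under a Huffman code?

836

Merge the two smallest weights repeatedly:
s4(72) + s1(89) → 161
s3(126) + s2(131) → 257
161 + 257 → 418
The encoded length is the sum of every internal node's weight: 161 + 257 + 418 = 836 bits.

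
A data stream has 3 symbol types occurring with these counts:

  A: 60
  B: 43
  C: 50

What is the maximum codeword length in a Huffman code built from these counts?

2

Merge the two lowest-weight nodes at each step:
combine B(43), C(50) → 93
combine A(60), 93 → 153
The rarest symbols sit at the bottom; the longest codeword is 2 bits.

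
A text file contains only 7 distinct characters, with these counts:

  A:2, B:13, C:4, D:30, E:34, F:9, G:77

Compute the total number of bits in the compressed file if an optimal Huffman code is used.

368

Merge the two smallest weights repeatedly:
combine A(2), C(4) → 6
combine 6, F(9) → 15
combine B(13), 15 → 28
combine 28, D(30) → 58
combine E(34), 58 → 92
combine G(77), 92 → 169
Each symbol's bit-cost is frequency × depth; summing gives 368 bits (equivalently 6 + 15 + 28 + 58 + 92 + 169).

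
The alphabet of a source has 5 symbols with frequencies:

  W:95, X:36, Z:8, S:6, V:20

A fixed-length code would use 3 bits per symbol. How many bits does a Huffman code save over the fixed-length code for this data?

212

Fixed-length: 3 bits × 165 symbols = 495 bits.
Huffman merges:
combine S(6), Z(8) → 14
combine 14, V(20) → 34
combine 34, X(36) → 70
combine 70, W(95) → 165
Huffman total = 14 + 34 + 70 + 165 = 283 bits.
Saving = 495 − 283 = 212 bits.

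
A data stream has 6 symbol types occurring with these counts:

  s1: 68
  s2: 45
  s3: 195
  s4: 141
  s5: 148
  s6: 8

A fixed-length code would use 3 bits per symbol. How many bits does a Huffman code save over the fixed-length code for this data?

Fixed-length: 3 bits × 605 symbols = 1815 bits.
Huffman merges:
s6(8) + s2(45) → 53
53 + s1(68) → 121
121 + s4(141) → 262
s5(148) + s3(195) → 343
262 + 343 → 605
Huffman total = 53 + 121 + 262 + 343 + 605 = 1384 bits.
Saving = 1815 − 1384 = 431 bits.

431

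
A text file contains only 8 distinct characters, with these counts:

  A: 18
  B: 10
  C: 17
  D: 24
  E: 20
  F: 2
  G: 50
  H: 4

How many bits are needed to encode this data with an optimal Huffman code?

383

Build the Huffman tree bottom-up:
combine F(2), H(4) → 6
combine 6, B(10) → 16
combine 16, C(17) → 33
combine A(18), E(20) → 38
combine D(24), 33 → 57
combine 38, G(50) → 88
combine 57, 88 → 145
The encoded length is the sum of every internal node's weight: 6 + 16 + 33 + 38 + 57 + 88 + 145 = 383 bits.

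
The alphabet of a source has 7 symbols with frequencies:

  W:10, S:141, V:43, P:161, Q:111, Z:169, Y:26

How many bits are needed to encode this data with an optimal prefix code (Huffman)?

Merge the two smallest weights repeatedly:
combine W(10), Y(26) → 36
combine 36, V(43) → 79
combine 79, Q(111) → 190
combine S(141), P(161) → 302
combine Z(169), 190 → 359
combine 302, 359 → 661
Each symbol's bit-cost is frequency × depth; summing gives 1627 bits (equivalently 36 + 79 + 190 + 302 + 359 + 661).

1627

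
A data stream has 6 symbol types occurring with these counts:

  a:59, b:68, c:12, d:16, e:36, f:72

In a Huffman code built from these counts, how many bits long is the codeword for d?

Huffman merges, smallest pair first:
c(12) + d(16) → 28
28 + e(36) → 64
a(59) + 64 → 123
b(68) + f(72) → 140
123 + 140 → 263
d's leaf is at depth 4, giving a 4-bit codeword.

4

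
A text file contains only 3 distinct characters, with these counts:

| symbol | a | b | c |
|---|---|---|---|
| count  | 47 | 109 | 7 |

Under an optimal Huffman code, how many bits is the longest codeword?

Merge the two lowest-weight nodes at each step:
merge c(7) and a(47): 54
merge 54 and b(109): 163
The rarest symbols sit at the bottom; the longest codeword is 2 bits.

2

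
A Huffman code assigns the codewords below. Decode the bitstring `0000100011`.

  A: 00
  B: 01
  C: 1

AACABC

Read left to right; each codeword is recognised as soon as it completes (prefix code):
  00→A | 00→A | 1→C | 00→A | 01→B | 1→C
Decoded message: AACABC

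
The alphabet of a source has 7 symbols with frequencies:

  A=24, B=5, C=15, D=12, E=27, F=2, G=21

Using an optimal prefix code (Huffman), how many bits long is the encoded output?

Greedily combine the two least-frequent nodes:
F(2) + B(5) → 7
7 + D(12) → 19
C(15) + 19 → 34
G(21) + A(24) → 45
E(27) + 34 → 61
45 + 61 → 106
Total encoded bits = sum of merged weights = 7 + 19 + 34 + 45 + 61 + 106 = 272.

272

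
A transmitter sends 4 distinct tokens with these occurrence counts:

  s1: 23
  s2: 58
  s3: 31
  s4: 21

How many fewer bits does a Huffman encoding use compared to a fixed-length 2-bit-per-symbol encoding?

Fixed-length: 2 bits × 133 symbols = 266 bits.
Huffman merges:
merge s4(21) and s1(23): 44
merge s3(31) and 44: 75
merge s2(58) and 75: 133
Huffman total = 44 + 75 + 133 = 252 bits.
Saving = 266 − 252 = 14 bits.

14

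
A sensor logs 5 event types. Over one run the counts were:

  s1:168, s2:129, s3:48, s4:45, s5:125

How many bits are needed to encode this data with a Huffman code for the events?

1123

Merge the two smallest weights repeatedly:
merge s4(45) and s3(48): 93
merge 93 and s5(125): 218
merge s2(129) and s1(168): 297
merge 218 and 297: 515
The encoded length is the sum of every internal node's weight: 93 + 218 + 297 + 515 = 1123 bits.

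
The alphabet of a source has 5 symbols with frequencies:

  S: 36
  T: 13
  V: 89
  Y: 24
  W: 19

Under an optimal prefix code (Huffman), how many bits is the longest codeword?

Merge the two lowest-weight nodes at each step:
combine T(13), W(19) → 32
combine Y(24), 32 → 56
combine S(36), 56 → 92
combine V(89), 92 → 181
The first pair merged (T, W) ends up deepest, at depth 4.

4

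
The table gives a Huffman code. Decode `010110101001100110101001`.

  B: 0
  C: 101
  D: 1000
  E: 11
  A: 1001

BCCBAACBA

Read left to right; each codeword is recognised as soon as it completes (prefix code):
  0→B | 101→C | 101→C | 0→B | 1001→A | 1001→A | 101→C | 0→B | 1001→A
Decoded message: BCCBAACBA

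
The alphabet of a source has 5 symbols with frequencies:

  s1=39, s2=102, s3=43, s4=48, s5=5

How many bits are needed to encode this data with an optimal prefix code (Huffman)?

503

Build the Huffman tree bottom-up:
combine s5(5), s1(39) → 44
combine s3(43), 44 → 87
combine s4(48), 87 → 135
combine s2(102), 135 → 237
Total encoded bits = sum of merged weights = 44 + 87 + 135 + 237 = 503.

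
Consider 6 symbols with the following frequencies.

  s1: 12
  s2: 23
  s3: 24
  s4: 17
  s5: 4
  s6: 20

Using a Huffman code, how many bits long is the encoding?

249

Merge the two smallest weights repeatedly:
combine s5(4), s1(12) → 16
combine 16, s4(17) → 33
combine s6(20), s2(23) → 43
combine s3(24), 33 → 57
combine 43, 57 → 100
The encoded length is the sum of every internal node's weight: 16 + 33 + 43 + 57 + 100 = 249 bits.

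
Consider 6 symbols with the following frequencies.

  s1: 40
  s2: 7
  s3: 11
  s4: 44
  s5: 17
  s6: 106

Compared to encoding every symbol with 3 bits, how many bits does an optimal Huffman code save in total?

Fixed-length: 3 bits × 225 symbols = 675 bits.
Huffman merges:
merge s2(7) and s3(11): 18
merge s5(17) and 18: 35
merge 35 and s1(40): 75
merge s4(44) and 75: 119
merge s6(106) and 119: 225
Huffman total = 18 + 35 + 75 + 119 + 225 = 472 bits.
Saving = 675 − 472 = 203 bits.

203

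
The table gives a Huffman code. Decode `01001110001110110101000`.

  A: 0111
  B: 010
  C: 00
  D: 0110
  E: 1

Read left to right; each codeword is recognised as soon as it completes (prefix code):
  010→B | 0111→A | 00→C | 0111→A | 0110→D | 1→E | 010→B | 00→C
Decoded message: BACADEBC

BACADEBC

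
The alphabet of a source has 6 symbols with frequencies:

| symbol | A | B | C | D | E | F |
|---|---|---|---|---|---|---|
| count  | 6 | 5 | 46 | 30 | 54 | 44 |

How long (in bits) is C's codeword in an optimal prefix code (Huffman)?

Huffman merges, smallest pair first:
combine B(5), A(6) → 11
combine 11, D(30) → 41
combine 41, F(44) → 85
combine C(46), E(54) → 100
combine 85, 100 → 185
The subtree containing C is merged 2 times, so code length = 2.

2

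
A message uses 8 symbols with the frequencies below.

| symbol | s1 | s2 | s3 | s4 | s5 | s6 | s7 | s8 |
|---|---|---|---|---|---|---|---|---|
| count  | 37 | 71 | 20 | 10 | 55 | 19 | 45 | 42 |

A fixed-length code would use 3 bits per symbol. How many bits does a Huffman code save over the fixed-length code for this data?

Fixed-length: 3 bits × 299 symbols = 897 bits.
Huffman merges:
merge s4(10) and s6(19): 29
merge s3(20) and 29: 49
merge s1(37) and s8(42): 79
merge s7(45) and 49: 94
merge s5(55) and s2(71): 126
merge 79 and 94: 173
merge 126 and 173: 299
Huffman total = 29 + 49 + 79 + 94 + 126 + 173 + 299 = 849 bits.
Saving = 897 − 849 = 48 bits.

48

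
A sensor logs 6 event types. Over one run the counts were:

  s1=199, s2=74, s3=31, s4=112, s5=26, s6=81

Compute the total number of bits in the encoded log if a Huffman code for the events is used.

1228

Greedily combine the two least-frequent nodes:
s5(26) + s3(31) → 57
57 + s2(74) → 131
s6(81) + s4(112) → 193
131 + 193 → 324
s1(199) + 324 → 523
The encoded length is the sum of every internal node's weight: 57 + 131 + 193 + 324 + 523 = 1228 bits.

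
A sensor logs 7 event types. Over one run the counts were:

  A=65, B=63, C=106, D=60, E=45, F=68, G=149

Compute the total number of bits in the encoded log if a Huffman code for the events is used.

1518

Merge the two smallest weights repeatedly:
merge E(45) and D(60): 105
merge B(63) and A(65): 128
merge F(68) and 105: 173
merge C(106) and 128: 234
merge G(149) and 173: 322
merge 234 and 322: 556
Each symbol's bit-cost is frequency × depth; summing gives 1518 bits (equivalently 105 + 128 + 173 + 234 + 322 + 556).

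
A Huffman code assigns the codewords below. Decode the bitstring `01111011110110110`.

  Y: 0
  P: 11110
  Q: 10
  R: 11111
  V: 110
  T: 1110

YPPVV

Read left to right; each codeword is recognised as soon as it completes (prefix code):
  0→Y | 11110→P | 11110→P | 110→V | 110→V
Decoded message: YPPVV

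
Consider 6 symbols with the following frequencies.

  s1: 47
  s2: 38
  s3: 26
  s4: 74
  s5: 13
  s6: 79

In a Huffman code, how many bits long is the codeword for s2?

Build the tree from the bottom:
merge s5(13) and s3(26): 39
merge s2(38) and 39: 77
merge s1(47) and s4(74): 121
merge 77 and s6(79): 156
merge 121 and 156: 277
s2 sits 3 levels below the root, so its codeword is 3 bits.

3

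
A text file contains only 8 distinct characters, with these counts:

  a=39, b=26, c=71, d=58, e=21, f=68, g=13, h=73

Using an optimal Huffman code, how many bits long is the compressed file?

1057

Merge the two smallest weights repeatedly:
combine g(13), e(21) → 34
combine b(26), 34 → 60
combine a(39), d(58) → 97
combine 60, f(68) → 128
combine c(71), h(73) → 144
combine 97, 128 → 225
combine 144, 225 → 369
The encoded length is the sum of every internal node's weight: 34 + 60 + 97 + 128 + 144 + 225 + 369 = 1057 bits.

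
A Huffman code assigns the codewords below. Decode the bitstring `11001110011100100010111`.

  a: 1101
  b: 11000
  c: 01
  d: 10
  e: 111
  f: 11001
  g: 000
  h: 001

fffgde

Read left to right; each codeword is recognised as soon as it completes (prefix code):
  11001→f | 11001→f | 11001→f | 000→g | 10→d | 111→e
Decoded message: fffgde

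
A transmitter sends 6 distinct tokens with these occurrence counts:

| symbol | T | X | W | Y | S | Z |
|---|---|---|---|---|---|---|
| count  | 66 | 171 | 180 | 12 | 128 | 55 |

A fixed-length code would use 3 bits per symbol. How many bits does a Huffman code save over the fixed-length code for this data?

412

Fixed-length: 3 bits × 612 symbols = 1836 bits.
Huffman merges:
Y(12) + Z(55) → 67
T(66) + 67 → 133
S(128) + 133 → 261
X(171) + W(180) → 351
261 + 351 → 612
Huffman total = 67 + 133 + 261 + 351 + 612 = 1424 bits.
Saving = 1836 − 1424 = 412 bits.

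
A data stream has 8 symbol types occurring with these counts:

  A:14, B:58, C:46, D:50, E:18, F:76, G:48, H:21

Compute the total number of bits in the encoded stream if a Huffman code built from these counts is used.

Greedily combine the two least-frequent nodes:
A(14) + E(18) → 32
H(21) + 32 → 53
C(46) + G(48) → 94
D(50) + 53 → 103
B(58) + F(76) → 134
94 + 103 → 197
134 + 197 → 331
Each symbol's bit-cost is frequency × depth; summing gives 944 bits (equivalently 32 + 53 + 94 + 103 + 134 + 197 + 331).

944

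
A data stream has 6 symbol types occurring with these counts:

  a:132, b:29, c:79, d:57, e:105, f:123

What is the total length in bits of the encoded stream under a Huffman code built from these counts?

Greedily combine the two least-frequent nodes:
combine b(29), d(57) → 86
combine c(79), 86 → 165
combine e(105), f(123) → 228
combine a(132), 165 → 297
combine 228, 297 → 525
Total encoded bits = sum of merged weights = 86 + 165 + 228 + 297 + 525 = 1301.

1301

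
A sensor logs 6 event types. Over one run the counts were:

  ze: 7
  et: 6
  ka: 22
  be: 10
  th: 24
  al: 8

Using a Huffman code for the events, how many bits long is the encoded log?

185

Merge the two smallest weights repeatedly:
merge et(6) and ze(7): 13
merge al(8) and be(10): 18
merge 13 and 18: 31
merge ka(22) and th(24): 46
merge 31 and 46: 77
The encoded length is the sum of every internal node's weight: 13 + 18 + 31 + 46 + 77 = 185 bits.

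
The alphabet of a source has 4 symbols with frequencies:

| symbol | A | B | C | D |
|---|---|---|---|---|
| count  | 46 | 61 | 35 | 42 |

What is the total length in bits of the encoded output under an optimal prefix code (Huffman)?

Merge the two smallest weights repeatedly:
combine C(35), D(42) → 77
combine A(46), B(61) → 107
combine 77, 107 → 184
Each symbol's bit-cost is frequency × depth; summing gives 368 bits (equivalently 77 + 107 + 184).

368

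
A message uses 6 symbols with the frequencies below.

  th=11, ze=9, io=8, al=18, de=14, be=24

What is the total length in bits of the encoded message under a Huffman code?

210

Build the Huffman tree bottom-up:
merge io(8) and ze(9): 17
merge th(11) and de(14): 25
merge 17 and al(18): 35
merge be(24) and 25: 49
merge 35 and 49: 84
The encoded length is the sum of every internal node's weight: 17 + 25 + 35 + 49 + 84 = 210 bits.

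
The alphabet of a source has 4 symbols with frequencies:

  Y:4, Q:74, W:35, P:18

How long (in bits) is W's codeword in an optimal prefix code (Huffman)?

Huffman merges, smallest pair first:
combine Y(4), P(18) → 22
combine 22, W(35) → 57
combine 57, Q(74) → 131
W sits 2 levels below the root, so its codeword is 2 bits.

2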